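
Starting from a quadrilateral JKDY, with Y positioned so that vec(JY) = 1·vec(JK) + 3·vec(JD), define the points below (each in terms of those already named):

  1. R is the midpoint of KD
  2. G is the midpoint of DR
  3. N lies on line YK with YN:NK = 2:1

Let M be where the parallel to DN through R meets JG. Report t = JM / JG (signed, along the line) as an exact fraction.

t = 2/3

Set J = (0, 0), K = (1, 0), D = (0, 1), Y = (1, 3); any affine frame gives the same invariant.
1. R is the midpoint of KD ⇒ R = (1/2, 1/2)
2. G is the midpoint of DR ⇒ G = (1/4, 3/4)
3. N lies on line YK with YN:NK = 2:1 ⇒ N = (1, 1)
through R parallel to DN: direction (1, 0); meets JG at M = (1/6, 1/2)
M = J + t·(G−J) with t = 2/3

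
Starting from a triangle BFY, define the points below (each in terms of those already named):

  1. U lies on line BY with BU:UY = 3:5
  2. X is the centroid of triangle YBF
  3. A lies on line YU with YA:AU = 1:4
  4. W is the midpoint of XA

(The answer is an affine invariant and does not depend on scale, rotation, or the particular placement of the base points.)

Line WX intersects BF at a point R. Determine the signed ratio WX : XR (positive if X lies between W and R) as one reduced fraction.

WX:XR = 13/16

Assign B = (0, 0), F = (1, 0), Y = (0, 1) — the answer is frame-independent, so this choice is without loss of generality.
1. U lies on line BY with BU:UY = 3:5 ⇒ U = (0, 3/8)
2. X is the centroid of triangle YBF ⇒ X = (1/3, 1/3)
3. A lies on line YU with YA:AU = 1:4 ⇒ A = (0, 7/8)
4. W is the midpoint of XA ⇒ W = (1/6, 29/48)
line WX meets BF at R = (7/13, 0)
X = W + t·(R−W) with t = 13/29, so WX:XR = 13/29:16/29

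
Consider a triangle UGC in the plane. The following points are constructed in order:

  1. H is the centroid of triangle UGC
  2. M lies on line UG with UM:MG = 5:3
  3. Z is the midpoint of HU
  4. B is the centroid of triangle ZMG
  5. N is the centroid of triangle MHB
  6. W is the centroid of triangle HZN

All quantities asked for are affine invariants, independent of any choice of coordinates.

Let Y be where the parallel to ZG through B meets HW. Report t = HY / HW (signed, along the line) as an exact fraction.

t = 81/44

Work in coordinates with U = (0, 0), G = (1, 0), C = (0, 1).
1. H is the centroid of triangle UGC ⇒ H = (1/3, 1/3)
2. M lies on line UG with UM:MG = 5:3 ⇒ M = (5/8, 0)
3. Z is the midpoint of HU ⇒ Z = (1/6, 1/6)
4. B is the centroid of triangle ZMG ⇒ B = (43/72, 1/18)
5. N is the centroid of triangle MHB ⇒ N = (14/27, 7/54)
6. W is the centroid of triangle HZN ⇒ W = (55/162, 17/81)
through B parallel to ZG: direction (5/6, -1/6); meets HW at Y = (91/264, 7/66)
Y = H + t·(W−H) with t = 81/44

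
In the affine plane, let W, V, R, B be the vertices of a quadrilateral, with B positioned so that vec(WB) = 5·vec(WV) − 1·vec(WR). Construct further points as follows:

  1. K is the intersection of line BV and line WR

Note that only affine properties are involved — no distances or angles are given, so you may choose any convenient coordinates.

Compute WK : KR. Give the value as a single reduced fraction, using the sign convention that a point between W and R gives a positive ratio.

Choose coordinates W = (0, 0), V = (1, 0), R = (0, 1), B = (5, -1).
1. K is the intersection of line BV and line WR ⇒ K = (0, 1/4)
K = W + t·(R−W) with t = 1/4, so WK:KR = t:(1−t) = 1/4:3/4

WK:KR = 1/3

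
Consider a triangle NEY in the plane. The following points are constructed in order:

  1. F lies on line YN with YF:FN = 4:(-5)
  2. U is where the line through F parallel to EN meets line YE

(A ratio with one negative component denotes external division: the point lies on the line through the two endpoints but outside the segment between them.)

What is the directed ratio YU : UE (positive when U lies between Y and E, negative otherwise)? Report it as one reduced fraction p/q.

Set N = (0, 0), E = (1, 0), Y = (0, 1); any affine frame gives the same invariant.
1. F lies on line YN with YF:FN = 4:(-5) ⇒ F = (0, 5)
2. U is where the line through F parallel to EN meets line YE ⇒ U = (-4, 5)
U = Y + t·(E−Y) with t = -4, so YU:UE = t:(1−t) = -4:5

YU:UE = -4/5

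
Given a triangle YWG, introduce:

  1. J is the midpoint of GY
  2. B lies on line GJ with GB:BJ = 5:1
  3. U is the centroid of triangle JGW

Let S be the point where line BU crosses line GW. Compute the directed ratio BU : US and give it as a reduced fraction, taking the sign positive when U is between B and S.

Work in coordinates with Y = (0, 0), W = (1, 0), G = (0, 1).
1. J is the midpoint of GY ⇒ J = (0, 1/2)
2. B lies on line GJ with GB:BJ = 5:1 ⇒ B = (0, 7/12)
3. U is the centroid of triangle JGW ⇒ U = (1/3, 1/2)
line BU meets GW at S = (5/9, 4/9)
U = B + t·(S−B) with t = 3/5, so BU:US = 3/5:2/5

BU:US = 3/2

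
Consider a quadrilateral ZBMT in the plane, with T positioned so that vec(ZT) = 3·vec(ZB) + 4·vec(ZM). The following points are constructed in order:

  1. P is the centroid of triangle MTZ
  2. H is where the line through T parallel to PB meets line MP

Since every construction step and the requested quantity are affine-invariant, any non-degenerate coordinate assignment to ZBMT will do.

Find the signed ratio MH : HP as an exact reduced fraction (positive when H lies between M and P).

MH:HP = -3/2

Set Z = (0, 0), B = (1, 0), M = (0, 1), T = (3, 4); any affine frame gives the same invariant.
1. P is the centroid of triangle MTZ ⇒ P = (1, 5/3)
2. H is where the line through T parallel to PB meets line MP ⇒ H = (3, 3)
H = M + t·(P−M) with t = 3, so MH:HP = t:(1−t) = 3:-2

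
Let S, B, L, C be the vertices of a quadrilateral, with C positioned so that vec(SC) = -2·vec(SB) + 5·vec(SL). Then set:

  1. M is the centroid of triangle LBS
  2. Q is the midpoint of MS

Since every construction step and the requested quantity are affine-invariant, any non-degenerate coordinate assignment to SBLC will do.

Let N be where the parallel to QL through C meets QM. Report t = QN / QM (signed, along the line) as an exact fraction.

t = -6

Assign S = (0, 0), B = (1, 0), L = (0, 1), C = (-2, 5) — the answer is frame-independent, so this choice is without loss of generality.
1. M is the centroid of triangle LBS ⇒ M = (1/3, 1/3)
2. Q is the midpoint of MS ⇒ Q = (1/6, 1/6)
through C parallel to QL: direction (-1/6, 5/6); meets QM at N = (-5/6, -5/6)
N = Q + t·(M−Q) with t = -6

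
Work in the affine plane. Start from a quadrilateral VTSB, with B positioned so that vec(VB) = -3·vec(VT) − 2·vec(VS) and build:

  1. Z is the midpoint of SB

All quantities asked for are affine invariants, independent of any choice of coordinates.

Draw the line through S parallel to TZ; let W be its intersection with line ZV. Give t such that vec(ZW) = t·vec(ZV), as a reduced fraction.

t = 6

Set V = (0, 0), T = (1, 0), S = (0, 1), B = (-3, -2); any affine frame gives the same invariant.
1. Z is the midpoint of SB ⇒ Z = (-3/2, -1/2)
through S parallel to TZ: direction (-5/2, -1/2); meets ZV at W = (15/2, 5/2)
W = Z + t·(V−Z) with t = 6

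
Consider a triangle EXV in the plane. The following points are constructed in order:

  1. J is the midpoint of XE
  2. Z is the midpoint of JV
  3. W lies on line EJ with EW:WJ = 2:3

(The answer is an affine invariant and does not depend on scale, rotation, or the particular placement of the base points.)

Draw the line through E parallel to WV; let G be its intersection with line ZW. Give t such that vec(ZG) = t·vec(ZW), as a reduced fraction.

t = 7/3

Choose coordinates E = (0, 0), X = (1, 0), V = (0, 1).
1. J is the midpoint of XE ⇒ J = (1/2, 0)
2. Z is the midpoint of JV ⇒ Z = (1/4, 1/2)
3. W lies on line EJ with EW:WJ = 2:3 ⇒ W = (1/5, 0)
through E parallel to WV: direction (-1/5, 1); meets ZW at G = (2/15, -2/3)
G = Z + t·(W−Z) with t = 7/3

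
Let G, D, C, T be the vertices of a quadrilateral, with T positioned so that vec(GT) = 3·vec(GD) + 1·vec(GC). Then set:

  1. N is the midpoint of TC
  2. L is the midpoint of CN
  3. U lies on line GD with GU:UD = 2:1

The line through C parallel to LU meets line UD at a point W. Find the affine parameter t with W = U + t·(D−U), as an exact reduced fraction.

t = -9/4

Set G = (0, 0), D = (1, 0), C = (0, 1), T = (3, 1); any affine frame gives the same invariant.
1. N is the midpoint of TC ⇒ N = (3/2, 1)
2. L is the midpoint of CN ⇒ L = (3/4, 1)
3. U lies on line GD with GU:UD = 2:1 ⇒ U = (2/3, 0)
through C parallel to LU: direction (-1/12, -1); meets UD at W = (-1/12, 0)
W = U + t·(D−U) with t = -9/4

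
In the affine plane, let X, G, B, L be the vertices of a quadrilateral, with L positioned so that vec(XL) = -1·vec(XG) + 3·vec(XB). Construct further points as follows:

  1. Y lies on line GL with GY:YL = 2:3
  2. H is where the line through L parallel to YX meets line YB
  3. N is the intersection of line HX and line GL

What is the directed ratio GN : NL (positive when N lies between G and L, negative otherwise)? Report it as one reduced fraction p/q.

GN:NL = 1/9

Assign X = (0, 0), G = (1, 0), B = (0, 1), L = (-1, 3) — the answer is frame-independent, so this choice is without loss of generality.
1. Y lies on line GL with GY:YL = 2:3 ⇒ Y = (1/5, 6/5)
2. H is where the line through L parallel to YX meets line YB ⇒ H = (-8/5, -3/5)
3. N is the intersection of line HX and line GL ⇒ N = (4/5, 3/10)
N = G + t·(L−G) with t = 1/10, so GN:NL = t:(1−t) = 1/10:9/10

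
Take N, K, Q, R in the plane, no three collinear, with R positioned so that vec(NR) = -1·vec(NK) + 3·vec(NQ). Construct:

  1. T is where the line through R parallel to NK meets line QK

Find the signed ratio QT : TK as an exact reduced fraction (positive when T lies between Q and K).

QT:TK = -2/3

Work in coordinates with N = (0, 0), K = (1, 0), Q = (0, 1), R = (-1, 3).
1. T is where the line through R parallel to NK meets line QK ⇒ T = (-2, 3)
T = Q + t·(K−Q) with t = -2, so QT:TK = t:(1−t) = -2:3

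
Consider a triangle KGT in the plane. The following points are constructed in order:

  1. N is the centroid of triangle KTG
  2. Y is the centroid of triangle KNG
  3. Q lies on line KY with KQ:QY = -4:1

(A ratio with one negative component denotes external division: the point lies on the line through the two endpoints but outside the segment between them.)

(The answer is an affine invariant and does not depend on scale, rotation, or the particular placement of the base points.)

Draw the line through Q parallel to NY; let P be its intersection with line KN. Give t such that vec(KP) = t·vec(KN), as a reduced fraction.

t = 4/3

Work in coordinates with K = (0, 0), G = (1, 0), T = (0, 1).
1. N is the centroid of triangle KTG ⇒ N = (1/3, 1/3)
2. Y is the centroid of triangle KNG ⇒ Y = (4/9, 1/9)
3. Q lies on line KY with KQ:QY = -4:1 ⇒ Q = (16/27, 4/27)
through Q parallel to NY: direction (1/9, -2/9); meets KN at P = (4/9, 4/9)
P = K + t·(N−K) with t = 4/3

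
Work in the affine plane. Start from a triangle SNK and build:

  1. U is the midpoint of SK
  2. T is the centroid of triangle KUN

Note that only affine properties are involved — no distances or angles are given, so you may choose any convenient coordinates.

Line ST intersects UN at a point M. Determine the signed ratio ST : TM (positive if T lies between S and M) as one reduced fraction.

Assign S = (0, 0), N = (1, 0), K = (0, 1) — the answer is frame-independent, so this choice is without loss of generality.
1. U is the midpoint of SK ⇒ U = (0, 1/2)
2. T is the centroid of triangle KUN ⇒ T = (1/3, 1/2)
line ST meets UN at M = (1/4, 3/8)
T = S + t·(M−S) with t = 4/3, so ST:TM = 4/3:-1/3

ST:TM = -4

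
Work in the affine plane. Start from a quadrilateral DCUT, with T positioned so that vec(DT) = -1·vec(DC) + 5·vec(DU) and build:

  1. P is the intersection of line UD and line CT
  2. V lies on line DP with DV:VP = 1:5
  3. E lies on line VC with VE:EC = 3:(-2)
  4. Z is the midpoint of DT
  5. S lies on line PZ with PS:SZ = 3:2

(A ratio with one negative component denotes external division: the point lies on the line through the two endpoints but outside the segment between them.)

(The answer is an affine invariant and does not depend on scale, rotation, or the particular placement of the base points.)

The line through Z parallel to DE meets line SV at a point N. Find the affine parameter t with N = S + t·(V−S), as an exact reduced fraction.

t = 1/36

Assign D = (0, 0), C = (1, 0), U = (0, 1), T = (-1, 5) — the answer is frame-independent, so this choice is without loss of generality.
1. P is the intersection of line UD and line CT ⇒ P = (0, 5/2)
2. V lies on line DP with DV:VP = 1:5 ⇒ V = (0, 5/12)
3. E lies on line VC with VE:EC = 3:(-2) ⇒ E = (3, -5/6)
4. Z is the midpoint of DT ⇒ Z = (-1/2, 5/2)
5. S lies on line PZ with PS:SZ = 3:2 ⇒ S = (-3/10, 5/2)
through Z parallel to DE: direction (3, -5/6); meets SV at N = (-7/24, 1055/432)
N = S + t·(V−S) with t = 1/36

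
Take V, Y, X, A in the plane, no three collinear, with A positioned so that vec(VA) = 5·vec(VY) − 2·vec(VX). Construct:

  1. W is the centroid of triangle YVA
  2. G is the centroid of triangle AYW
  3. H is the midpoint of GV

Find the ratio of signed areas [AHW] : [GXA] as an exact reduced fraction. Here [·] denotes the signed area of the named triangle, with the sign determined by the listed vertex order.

[AHW]:[GXA] = 2/13

Set V = (0, 0), Y = (1, 0), X = (0, 1), A = (5, -2); any affine frame gives the same invariant.
1. W is the centroid of triangle YVA ⇒ W = (2, -2/3)
2. G is the centroid of triangle AYW ⇒ G = (8/3, -8/9)
3. H is the midpoint of GV ⇒ H = (4/3, -4/9)
2·[AHW] = -2/9, 2·[GXA] = -13/9
[AHW]:[GXA] = -2/9:-13/9 = 2/13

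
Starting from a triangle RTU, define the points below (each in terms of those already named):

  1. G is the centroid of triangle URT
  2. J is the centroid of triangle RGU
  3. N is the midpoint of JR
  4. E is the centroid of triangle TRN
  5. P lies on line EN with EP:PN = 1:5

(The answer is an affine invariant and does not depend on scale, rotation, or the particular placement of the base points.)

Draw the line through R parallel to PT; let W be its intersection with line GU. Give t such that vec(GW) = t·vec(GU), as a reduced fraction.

Set R = (0, 0), T = (1, 0), U = (0, 1); any affine frame gives the same invariant.
1. G is the centroid of triangle URT ⇒ G = (1/3, 1/3)
2. J is the centroid of triangle RGU ⇒ J = (1/9, 4/9)
3. N is the midpoint of JR ⇒ N = (1/18, 2/9)
4. E is the centroid of triangle TRN ⇒ E = (19/54, 2/27)
5. P lies on line EN with EP:PN = 1:5 ⇒ P = (49/162, 8/81)
through R parallel to PT: direction (113/162, -8/81); meets GU at W = (113/210, -8/105)
W = G + t·(U−G) with t = -43/70

t = -43/70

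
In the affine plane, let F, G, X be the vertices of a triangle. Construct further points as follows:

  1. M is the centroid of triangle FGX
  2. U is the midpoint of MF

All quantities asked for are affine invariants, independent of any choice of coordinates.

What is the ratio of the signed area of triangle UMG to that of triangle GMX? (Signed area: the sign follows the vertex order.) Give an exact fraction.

Set F = (0, 0), G = (1, 0), X = (0, 1); any affine frame gives the same invariant.
1. M is the centroid of triangle FGX ⇒ M = (1/3, 1/3)
2. U is the midpoint of MF ⇒ U = (1/6, 1/6)
2·[UMG] = -1/6, 2·[GMX] = -1/3
[UMG]:[GMX] = -1/6:-1/3 = 1/2

[UMG]:[GMX] = 1/2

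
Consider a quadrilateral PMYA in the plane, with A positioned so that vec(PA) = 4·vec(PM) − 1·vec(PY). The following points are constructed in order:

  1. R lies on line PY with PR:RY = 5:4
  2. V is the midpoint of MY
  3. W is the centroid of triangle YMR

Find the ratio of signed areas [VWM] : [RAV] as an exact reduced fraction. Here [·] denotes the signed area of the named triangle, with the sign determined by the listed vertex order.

[VWM]:[RAV] = 2/15

Work in coordinates with P = (0, 0), M = (1, 0), Y = (0, 1), A = (4, -1).
1. R lies on line PY with PR:RY = 5:4 ⇒ R = (0, 5/9)
2. V is the midpoint of MY ⇒ V = (1/2, 1/2)
3. W is the centroid of triangle YMR ⇒ W = (1/3, 14/27)
2·[VWM] = 2/27, 2·[RAV] = 5/9
[VWM]:[RAV] = 2/27:5/9 = 2/15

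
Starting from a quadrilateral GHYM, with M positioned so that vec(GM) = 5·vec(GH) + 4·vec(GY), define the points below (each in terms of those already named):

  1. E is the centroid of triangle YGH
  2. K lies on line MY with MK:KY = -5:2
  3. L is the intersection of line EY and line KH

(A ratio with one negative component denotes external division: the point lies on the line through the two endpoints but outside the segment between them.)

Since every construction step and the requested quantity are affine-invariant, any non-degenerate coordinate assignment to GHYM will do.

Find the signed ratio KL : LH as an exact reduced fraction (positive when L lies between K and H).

KL:LH = 26/3

Choose coordinates G = (0, 0), H = (1, 0), Y = (0, 1), M = (5, 4).
1. E is the centroid of triangle YGH ⇒ E = (1/3, 1/3)
2. K lies on line MY with MK:KY = -5:2 ⇒ K = (-10/3, -1)
3. L is the intersection of line EY and line KH ⇒ L = (16/29, -3/29)
L = K + t·(H−K) with t = 26/29, so KL:LH = t:(1−t) = 26/29:3/29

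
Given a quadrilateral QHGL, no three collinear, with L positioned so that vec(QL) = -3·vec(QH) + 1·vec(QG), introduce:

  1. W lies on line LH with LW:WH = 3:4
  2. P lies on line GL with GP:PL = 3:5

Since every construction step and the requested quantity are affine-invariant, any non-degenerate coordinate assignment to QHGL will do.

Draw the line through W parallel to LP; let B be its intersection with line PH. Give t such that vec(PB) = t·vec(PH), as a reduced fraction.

t = 3/7

Choose coordinates Q = (0, 0), H = (1, 0), G = (0, 1), L = (-3, 1).
1. W lies on line LH with LW:WH = 3:4 ⇒ W = (-9/7, 4/7)
2. P lies on line GL with GP:PL = 3:5 ⇒ P = (-9/8, 1)
through W parallel to LP: direction (15/8, 0); meets PH at B = (-3/14, 4/7)
B = P + t·(H−P) with t = 3/7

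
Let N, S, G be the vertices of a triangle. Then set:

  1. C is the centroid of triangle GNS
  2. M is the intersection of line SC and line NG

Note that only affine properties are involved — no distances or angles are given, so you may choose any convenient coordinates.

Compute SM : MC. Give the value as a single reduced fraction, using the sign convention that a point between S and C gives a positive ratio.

SM:MC = -3

Assign N = (0, 0), S = (1, 0), G = (0, 1) — the answer is frame-independent, so this choice is without loss of generality.
1. C is the centroid of triangle GNS ⇒ C = (1/3, 1/3)
2. M is the intersection of line SC and line NG ⇒ M = (0, 1/2)
M = S + t·(C−S) with t = 3/2, so SM:MC = t:(1−t) = 3/2:-1/2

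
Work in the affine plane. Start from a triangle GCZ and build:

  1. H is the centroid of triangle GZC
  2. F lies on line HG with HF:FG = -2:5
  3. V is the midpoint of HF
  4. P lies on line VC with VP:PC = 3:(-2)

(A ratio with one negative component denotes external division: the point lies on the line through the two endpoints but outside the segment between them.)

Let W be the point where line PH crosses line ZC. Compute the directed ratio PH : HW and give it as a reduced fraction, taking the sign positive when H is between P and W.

PH:HW = -5/3

Work in coordinates with G = (0, 0), C = (1, 0), Z = (0, 1).
1. H is the centroid of triangle GZC ⇒ H = (1/3, 1/3)
2. F lies on line HG with HF:FG = -2:5 ⇒ F = (5/9, 5/9)
3. V is the midpoint of HF ⇒ V = (4/9, 4/9)
4. P lies on line VC with VP:PC = 3:(-2) ⇒ P = (19/9, -8/9)
line PH meets ZC at W = (7/5, -2/5)
H = P + t·(W−P) with t = 5/2, so PH:HW = 5/2:-3/2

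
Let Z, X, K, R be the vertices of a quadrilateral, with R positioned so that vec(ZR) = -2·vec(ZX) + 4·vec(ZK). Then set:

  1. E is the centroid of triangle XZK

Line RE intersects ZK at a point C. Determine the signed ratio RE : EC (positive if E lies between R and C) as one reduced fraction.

RE:EC = -7

Set Z = (0, 0), X = (1, 0), K = (0, 1), R = (-2, 4); any affine frame gives the same invariant.
1. E is the centroid of triangle XZK ⇒ E = (1/3, 1/3)
line RE meets ZK at C = (0, 6/7)
E = R + t·(C−R) with t = 7/6, so RE:EC = 7/6:-1/6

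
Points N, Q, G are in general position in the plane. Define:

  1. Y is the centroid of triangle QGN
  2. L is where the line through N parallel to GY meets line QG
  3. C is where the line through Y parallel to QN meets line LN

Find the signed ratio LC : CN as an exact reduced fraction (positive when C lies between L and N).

Set N = (0, 0), Q = (1, 0), G = (0, 1); any affine frame gives the same invariant.
1. Y is the centroid of triangle QGN ⇒ Y = (1/3, 1/3)
2. L is where the line through N parallel to GY meets line QG ⇒ L = (-1, 2)
3. C is where the line through Y parallel to QN meets line LN ⇒ C = (-1/6, 1/3)
C = L + t·(N−L) with t = 5/6, so LC:CN = t:(1−t) = 5/6:1/6

LC:CN = 5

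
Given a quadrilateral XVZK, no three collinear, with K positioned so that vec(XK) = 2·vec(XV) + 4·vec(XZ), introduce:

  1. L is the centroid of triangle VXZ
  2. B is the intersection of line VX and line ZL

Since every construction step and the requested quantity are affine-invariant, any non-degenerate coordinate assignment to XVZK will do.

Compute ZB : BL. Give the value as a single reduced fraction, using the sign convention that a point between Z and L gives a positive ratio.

ZB:BL = -3

Set X = (0, 0), V = (1, 0), Z = (0, 1), K = (2, 4); any affine frame gives the same invariant.
1. L is the centroid of triangle VXZ ⇒ L = (1/3, 1/3)
2. B is the intersection of line VX and line ZL ⇒ B = (1/2, 0)
B = Z + t·(L−Z) with t = 3/2, so ZB:BL = t:(1−t) = 3/2:-1/2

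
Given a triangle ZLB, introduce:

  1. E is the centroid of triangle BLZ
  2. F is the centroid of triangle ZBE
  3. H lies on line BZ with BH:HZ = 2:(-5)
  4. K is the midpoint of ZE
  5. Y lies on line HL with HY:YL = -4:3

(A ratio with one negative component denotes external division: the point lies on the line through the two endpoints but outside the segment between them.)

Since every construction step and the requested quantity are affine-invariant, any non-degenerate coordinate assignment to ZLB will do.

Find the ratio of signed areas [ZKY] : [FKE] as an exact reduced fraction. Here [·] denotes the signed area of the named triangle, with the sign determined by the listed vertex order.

[ZKY]:[FKE] = -27

Work in coordinates with Z = (0, 0), L = (1, 0), B = (0, 1).
1. E is the centroid of triangle BLZ ⇒ E = (1/3, 1/3)
2. F is the centroid of triangle ZBE ⇒ F = (1/9, 4/9)
3. H lies on line BZ with BH:HZ = 2:(-5) ⇒ H = (0, 5/3)
4. K is the midpoint of ZE ⇒ K = (1/6, 1/6)
5. Y lies on line HL with HY:YL = -4:3 ⇒ Y = (4, -5)
2·[ZKY] = -3/2, 2·[FKE] = 1/18
[ZKY]:[FKE] = -3/2:1/18 = -27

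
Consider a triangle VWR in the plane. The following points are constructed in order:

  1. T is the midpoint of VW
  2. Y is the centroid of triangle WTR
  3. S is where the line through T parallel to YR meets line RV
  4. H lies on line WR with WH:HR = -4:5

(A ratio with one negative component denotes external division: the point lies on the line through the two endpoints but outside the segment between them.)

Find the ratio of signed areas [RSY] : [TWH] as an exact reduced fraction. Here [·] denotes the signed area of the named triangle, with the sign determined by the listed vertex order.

Choose coordinates V = (0, 0), W = (1, 0), R = (0, 1).
1. T is the midpoint of VW ⇒ T = (1/2, 0)
2. Y is the centroid of triangle WTR ⇒ Y = (1/2, 1/3)
3. S is where the line through T parallel to YR meets line RV ⇒ S = (0, 2/3)
4. H lies on line WR with WH:HR = -4:5 ⇒ H = (5, -4)
2·[RSY] = 1/6, 2·[TWH] = -2
[RSY]:[TWH] = 1/6:-2 = -1/12

[RSY]:[TWH] = -1/12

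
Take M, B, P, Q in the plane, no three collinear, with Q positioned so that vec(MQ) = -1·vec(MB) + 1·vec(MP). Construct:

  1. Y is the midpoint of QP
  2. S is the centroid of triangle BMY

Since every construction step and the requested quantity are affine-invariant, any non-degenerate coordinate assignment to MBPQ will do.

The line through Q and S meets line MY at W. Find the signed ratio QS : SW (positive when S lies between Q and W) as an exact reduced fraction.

QS:SW = -5/2

Assign M = (0, 0), B = (1, 0), P = (0, 1), Q = (-1, 1) — the answer is frame-independent, so this choice is without loss of generality.
1. Y is the midpoint of QP ⇒ Y = (-1/2, 1)
2. S is the centroid of triangle BMY ⇒ S = (1/6, 1/3)
line QS meets MY at W = (-3/10, 3/5)
S = Q + t·(W−Q) with t = 5/3, so QS:SW = 5/3:-2/3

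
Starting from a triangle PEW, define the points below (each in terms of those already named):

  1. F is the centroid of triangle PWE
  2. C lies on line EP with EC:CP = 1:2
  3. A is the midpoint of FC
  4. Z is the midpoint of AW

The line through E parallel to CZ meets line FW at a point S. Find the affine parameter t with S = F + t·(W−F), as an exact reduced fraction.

Work in coordinates with P = (0, 0), E = (1, 0), W = (0, 1).
1. F is the centroid of triangle PWE ⇒ F = (1/3, 1/3)
2. C lies on line EP with EC:CP = 1:2 ⇒ C = (2/3, 0)
3. A is the midpoint of FC ⇒ A = (1/2, 1/6)
4. Z is the midpoint of AW ⇒ Z = (1/4, 7/12)
through E parallel to CZ: direction (-5/12, 7/12); meets FW at S = (-2/3, 7/3)
S = F + t·(W−F) with t = 3

t = 3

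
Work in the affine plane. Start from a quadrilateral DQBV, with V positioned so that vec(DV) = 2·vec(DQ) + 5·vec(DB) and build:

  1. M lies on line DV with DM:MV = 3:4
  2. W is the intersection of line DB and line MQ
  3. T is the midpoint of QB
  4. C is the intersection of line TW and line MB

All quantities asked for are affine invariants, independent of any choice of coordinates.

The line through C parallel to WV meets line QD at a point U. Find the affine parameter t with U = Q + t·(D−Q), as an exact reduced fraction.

Choose coordinates D = (0, 0), Q = (1, 0), B = (0, 1), V = (2, 5).
1. M lies on line DV with DM:MV = 3:4 ⇒ M = (6/7, 15/7)
2. W is the intersection of line DB and line MQ ⇒ W = (0, 15)
3. T is the midpoint of QB ⇒ T = (1/2, 1/2)
4. C is the intersection of line TW and line MB ⇒ C = (6/13, 21/13)
through C parallel to WV: direction (2, -10); meets QD at U = (51/65, 0)
U = Q + t·(D−Q) with t = 14/65

t = 14/65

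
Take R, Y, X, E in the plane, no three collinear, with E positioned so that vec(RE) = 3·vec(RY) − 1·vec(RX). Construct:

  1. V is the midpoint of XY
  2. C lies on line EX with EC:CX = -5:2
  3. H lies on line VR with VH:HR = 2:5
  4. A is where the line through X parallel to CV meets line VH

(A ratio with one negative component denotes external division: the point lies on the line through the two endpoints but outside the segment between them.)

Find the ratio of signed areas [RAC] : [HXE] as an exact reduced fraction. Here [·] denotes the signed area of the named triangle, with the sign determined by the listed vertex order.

Assign R = (0, 0), Y = (1, 0), X = (0, 1), E = (3, -1) — the answer is frame-independent, so this choice is without loss of generality.
1. V is the midpoint of XY ⇒ V = (1/2, 1/2)
2. C lies on line EX with EC:CX = -5:2 ⇒ C = (-2, 7/3)
3. H lies on line VR with VH:HR = 2:5 ⇒ H = (5/14, 5/14)
4. A is where the line through X parallel to CV meets line VH ⇒ A = (15/26, 15/26)
2·[RAC] = 5/2, 2·[HXE] = -17/14
[RAC]:[HXE] = 5/2:-17/14 = -35/17

[RAC]:[HXE] = -35/17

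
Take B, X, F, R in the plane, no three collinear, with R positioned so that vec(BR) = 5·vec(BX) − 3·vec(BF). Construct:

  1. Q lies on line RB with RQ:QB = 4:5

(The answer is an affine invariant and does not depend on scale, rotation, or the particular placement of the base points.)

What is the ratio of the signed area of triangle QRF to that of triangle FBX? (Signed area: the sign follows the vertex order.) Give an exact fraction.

[QRF]:[FBX] = 20/9

Choose coordinates B = (0, 0), X = (1, 0), F = (0, 1), R = (5, -3).
1. Q lies on line RB with RQ:QB = 4:5 ⇒ Q = (25/9, -5/3)
2·[QRF] = 20/9, 2·[FBX] = 1
[QRF]:[FBX] = 20/9:1 = 20/9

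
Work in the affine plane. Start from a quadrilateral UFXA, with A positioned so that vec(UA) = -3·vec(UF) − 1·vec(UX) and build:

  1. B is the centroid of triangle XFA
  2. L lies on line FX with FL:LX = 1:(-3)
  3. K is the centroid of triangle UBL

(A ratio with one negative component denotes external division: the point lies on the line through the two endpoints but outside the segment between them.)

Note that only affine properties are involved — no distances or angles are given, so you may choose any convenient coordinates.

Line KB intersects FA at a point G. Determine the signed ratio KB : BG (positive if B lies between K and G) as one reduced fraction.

Assign U = (0, 0), F = (1, 0), X = (0, 1), A = (-3, -1) — the answer is frame-independent, so this choice is without loss of generality.
1. B is the centroid of triangle XFA ⇒ B = (-2/3, 0)
2. L lies on line FX with FL:LX = 1:(-3) ⇒ L = (3/2, -1/2)
3. K is the centroid of triangle UBL ⇒ K = (5/18, -1/6)
line KB meets FA at G = (9/29, -5/29)
B = K + t·(G−K) with t = -29, so KB:BG = -29:30

KB:BG = -29/30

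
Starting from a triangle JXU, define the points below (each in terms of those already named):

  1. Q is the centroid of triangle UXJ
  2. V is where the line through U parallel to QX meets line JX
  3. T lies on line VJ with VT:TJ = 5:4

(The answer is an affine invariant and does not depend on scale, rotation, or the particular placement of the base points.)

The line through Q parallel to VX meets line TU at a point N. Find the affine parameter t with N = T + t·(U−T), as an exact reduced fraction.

t = 1/3

Work in coordinates with J = (0, 0), X = (1, 0), U = (0, 1).
1. Q is the centroid of triangle UXJ ⇒ Q = (1/3, 1/3)
2. V is where the line through U parallel to QX meets line JX ⇒ V = (2, 0)
3. T lies on line VJ with VT:TJ = 5:4 ⇒ T = (8/9, 0)
through Q parallel to VX: direction (-1, 0); meets TU at N = (16/27, 1/3)
N = T + t·(U−T) with t = 1/3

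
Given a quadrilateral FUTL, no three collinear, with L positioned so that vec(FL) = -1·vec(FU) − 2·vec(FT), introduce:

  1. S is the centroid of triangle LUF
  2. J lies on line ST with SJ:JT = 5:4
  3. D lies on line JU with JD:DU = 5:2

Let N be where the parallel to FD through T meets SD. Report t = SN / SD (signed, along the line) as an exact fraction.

Assign F = (0, 0), U = (1, 0), T = (0, 1), L = (-1, -2) — the answer is frame-independent, so this choice is without loss of generality.
1. S is the centroid of triangle LUF ⇒ S = (0, -2/3)
2. J lies on line ST with SJ:JT = 5:4 ⇒ J = (0, 7/27)
3. D lies on line JU with JD:DU = 5:2 ⇒ D = (5/7, 2/27)
through T parallel to FD: direction (5/7, 2/27); meets SD at N = (25/14, 32/27)
N = S + t·(D−S) with t = 5/2

t = 5/2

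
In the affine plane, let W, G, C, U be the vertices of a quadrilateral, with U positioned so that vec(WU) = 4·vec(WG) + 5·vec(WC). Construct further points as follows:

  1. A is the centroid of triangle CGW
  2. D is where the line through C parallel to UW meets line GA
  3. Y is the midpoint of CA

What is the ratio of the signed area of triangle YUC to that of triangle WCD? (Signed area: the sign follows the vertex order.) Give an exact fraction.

Assign W = (0, 0), G = (1, 0), C = (0, 1), U = (4, 5) — the answer is frame-independent, so this choice is without loss of generality.
1. A is the centroid of triangle CGW ⇒ A = (1/3, 1/3)
2. D is where the line through C parallel to UW meets line GA ⇒ D = (-2/7, 9/14)
3. Y is the midpoint of CA ⇒ Y = (1/6, 2/3)
2·[YUC] = 2, 2·[WCD] = 2/7
[YUC]:[WCD] = 2:2/7 = 7

[YUC]:[WCD] = 7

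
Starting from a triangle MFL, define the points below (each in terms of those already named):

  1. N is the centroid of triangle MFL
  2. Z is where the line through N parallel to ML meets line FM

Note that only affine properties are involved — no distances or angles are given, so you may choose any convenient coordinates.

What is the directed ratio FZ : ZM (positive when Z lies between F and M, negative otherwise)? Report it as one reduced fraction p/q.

Set M = (0, 0), F = (1, 0), L = (0, 1); any affine frame gives the same invariant.
1. N is the centroid of triangle MFL ⇒ N = (1/3, 1/3)
2. Z is where the line through N parallel to ML meets line FM ⇒ Z = (1/3, 0)
Z = F + t·(M−F) with t = 2/3, so FZ:ZM = t:(1−t) = 2/3:1/3

FZ:ZM = 2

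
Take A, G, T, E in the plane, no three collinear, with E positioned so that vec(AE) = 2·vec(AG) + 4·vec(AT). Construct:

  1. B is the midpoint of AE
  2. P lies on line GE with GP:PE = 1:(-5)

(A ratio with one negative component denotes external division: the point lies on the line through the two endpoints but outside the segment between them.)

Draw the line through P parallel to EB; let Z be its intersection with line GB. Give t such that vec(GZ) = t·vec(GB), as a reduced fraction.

Set A = (0, 0), G = (1, 0), T = (0, 1), E = (2, 4); any affine frame gives the same invariant.
1. B is the midpoint of AE ⇒ B = (1, 2)
2. P lies on line GE with GP:PE = 1:(-5) ⇒ P = (3/4, -1)
through P parallel to EB: direction (-1, -2); meets GB at Z = (1, -1/2)
Z = G + t·(B−G) with t = -1/4

t = -1/4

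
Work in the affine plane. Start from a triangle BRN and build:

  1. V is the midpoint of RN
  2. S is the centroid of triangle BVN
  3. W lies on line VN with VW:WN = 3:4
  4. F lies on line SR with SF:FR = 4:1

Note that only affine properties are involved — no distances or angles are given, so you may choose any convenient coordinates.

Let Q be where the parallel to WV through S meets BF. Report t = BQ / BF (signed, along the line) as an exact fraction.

t = 5/7

Set B = (0, 0), R = (1, 0), N = (0, 1); any affine frame gives the same invariant.
1. V is the midpoint of RN ⇒ V = (1/2, 1/2)
2. S is the centroid of triangle BVN ⇒ S = (1/6, 1/2)
3. W lies on line VN with VW:WN = 3:4 ⇒ W = (2/7, 5/7)
4. F lies on line SR with SF:FR = 4:1 ⇒ F = (5/6, 1/10)
through S parallel to WV: direction (3/14, -3/14); meets BF at Q = (25/42, 1/14)
Q = B + t·(F−B) with t = 5/7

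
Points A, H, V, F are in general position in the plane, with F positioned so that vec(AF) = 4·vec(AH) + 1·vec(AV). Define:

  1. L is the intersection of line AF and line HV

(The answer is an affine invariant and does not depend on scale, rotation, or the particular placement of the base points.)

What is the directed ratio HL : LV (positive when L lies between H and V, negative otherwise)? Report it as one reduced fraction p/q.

Choose coordinates A = (0, 0), H = (1, 0), V = (0, 1), F = (4, 1).
1. L is the intersection of line AF and line HV ⇒ L = (4/5, 1/5)
L = H + t·(V−H) with t = 1/5, so HL:LV = t:(1−t) = 1/5:4/5

HL:LV = 1/4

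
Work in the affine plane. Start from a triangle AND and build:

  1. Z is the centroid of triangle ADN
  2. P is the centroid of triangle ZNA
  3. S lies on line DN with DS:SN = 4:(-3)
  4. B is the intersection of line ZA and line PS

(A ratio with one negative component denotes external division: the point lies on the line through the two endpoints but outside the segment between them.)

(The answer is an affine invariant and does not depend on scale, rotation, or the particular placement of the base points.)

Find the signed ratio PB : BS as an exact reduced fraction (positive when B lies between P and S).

PB:BS = -1/21

Set A = (0, 0), N = (1, 0), D = (0, 1); any affine frame gives the same invariant.
1. Z is the centroid of triangle ADN ⇒ Z = (1/3, 1/3)
2. P is the centroid of triangle ZNA ⇒ P = (4/9, 1/9)
3. S lies on line DN with DS:SN = 4:(-3) ⇒ S = (4, -3)
4. B is the intersection of line ZA and line PS ⇒ B = (4/15, 4/15)
B = P + t·(S−P) with t = -1/20, so PB:BS = t:(1−t) = -1/20:21/20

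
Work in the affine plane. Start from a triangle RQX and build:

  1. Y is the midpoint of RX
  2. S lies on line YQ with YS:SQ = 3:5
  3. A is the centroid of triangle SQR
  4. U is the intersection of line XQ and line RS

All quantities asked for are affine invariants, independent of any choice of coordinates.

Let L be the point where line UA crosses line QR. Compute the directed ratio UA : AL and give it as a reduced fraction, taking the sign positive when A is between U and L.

UA:AL = 37/11

Set R = (0, 0), Q = (1, 0), X = (0, 1); any affine frame gives the same invariant.
1. Y is the midpoint of RX ⇒ Y = (0, 1/2)
2. S lies on line YQ with YS:SQ = 3:5 ⇒ S = (3/8, 5/16)
3. A is the centroid of triangle SQR ⇒ A = (11/24, 5/48)
4. U is the intersection of line XQ and line RS ⇒ U = (6/11, 5/11)
line UA meets QR at L = (16/37, 0)
A = U + t·(L−U) with t = 37/48, so UA:AL = 37/48:11/48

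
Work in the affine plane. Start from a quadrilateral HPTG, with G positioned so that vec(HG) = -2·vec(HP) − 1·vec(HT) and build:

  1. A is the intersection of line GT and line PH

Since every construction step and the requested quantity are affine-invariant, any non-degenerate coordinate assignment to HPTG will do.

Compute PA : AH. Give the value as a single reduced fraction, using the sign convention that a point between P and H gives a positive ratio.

Choose coordinates H = (0, 0), P = (1, 0), T = (0, 1), G = (-2, -1).
1. A is the intersection of line GT and line PH ⇒ A = (-1, 0)
A = P + t·(H−P) with t = 2, so PA:AH = t:(1−t) = 2:-1

PA:AH = -2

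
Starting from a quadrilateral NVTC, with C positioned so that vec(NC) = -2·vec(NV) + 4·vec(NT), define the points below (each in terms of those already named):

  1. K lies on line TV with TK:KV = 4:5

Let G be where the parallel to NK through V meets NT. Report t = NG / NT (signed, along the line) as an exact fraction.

t = -5/4

Set N = (0, 0), V = (1, 0), T = (0, 1), C = (-2, 4); any affine frame gives the same invariant.
1. K lies on line TV with TK:KV = 4:5 ⇒ K = (4/9, 5/9)
through V parallel to NK: direction (4/9, 5/9); meets NT at G = (0, -5/4)
G = N + t·(T−N) with t = -5/4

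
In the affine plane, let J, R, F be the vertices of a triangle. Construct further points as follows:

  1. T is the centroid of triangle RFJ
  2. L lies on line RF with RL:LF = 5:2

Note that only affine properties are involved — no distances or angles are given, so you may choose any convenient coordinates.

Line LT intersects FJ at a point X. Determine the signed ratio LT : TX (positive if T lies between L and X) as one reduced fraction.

LT:TX = -1/7

Set J = (0, 0), R = (1, 0), F = (0, 1); any affine frame gives the same invariant.
1. T is the centroid of triangle RFJ ⇒ T = (1/3, 1/3)
2. L lies on line RF with RL:LF = 5:2 ⇒ L = (2/7, 5/7)
line LT meets FJ at X = (0, 3)
T = L + t·(X−L) with t = -1/6, so LT:TX = -1/6:7/6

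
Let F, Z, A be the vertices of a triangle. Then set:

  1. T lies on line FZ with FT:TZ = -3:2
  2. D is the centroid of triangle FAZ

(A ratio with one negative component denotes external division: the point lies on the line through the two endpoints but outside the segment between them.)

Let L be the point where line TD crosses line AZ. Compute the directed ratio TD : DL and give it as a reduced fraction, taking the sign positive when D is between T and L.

Set F = (0, 0), Z = (1, 0), A = (0, 1); any affine frame gives the same invariant.
1. T lies on line FZ with FT:TZ = -3:2 ⇒ T = (3, 0)
2. D is the centroid of triangle FAZ ⇒ D = (1/3, 1/3)
line TD meets AZ at L = (5/7, 2/7)
D = T + t·(L−T) with t = 7/6, so TD:DL = 7/6:-1/6

TD:DL = -7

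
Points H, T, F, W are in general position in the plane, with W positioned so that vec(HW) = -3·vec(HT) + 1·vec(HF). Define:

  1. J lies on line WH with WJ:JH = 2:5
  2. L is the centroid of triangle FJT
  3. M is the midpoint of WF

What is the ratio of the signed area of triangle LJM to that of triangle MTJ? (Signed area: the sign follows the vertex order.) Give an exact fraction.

Work in coordinates with H = (0, 0), T = (1, 0), F = (0, 1), W = (-3, 1).
1. J lies on line WH with WJ:JH = 2:5 ⇒ J = (-15/7, 5/7)
2. L is the centroid of triangle FJT ⇒ L = (-8/21, 4/7)
3. M is the midpoint of WF ⇒ M = (-3/2, 1)
2·[LJM] = -25/42, 2·[MTJ] = -19/14
[LJM]:[MTJ] = -25/42:-19/14 = 25/57

[LJM]:[MTJ] = 25/57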